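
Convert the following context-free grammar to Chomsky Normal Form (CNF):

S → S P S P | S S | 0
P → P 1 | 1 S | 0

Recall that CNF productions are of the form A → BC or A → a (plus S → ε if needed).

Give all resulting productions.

S → 0; T1 → 1; P → 0; S → S X0; X0 → P X1; X1 → S P; S → S S; P → P T1; P → T1 S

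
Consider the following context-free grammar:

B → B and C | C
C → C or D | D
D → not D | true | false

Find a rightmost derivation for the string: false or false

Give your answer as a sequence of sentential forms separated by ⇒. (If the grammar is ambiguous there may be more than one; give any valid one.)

B ⇒ C ⇒ C or D ⇒ C or false ⇒ D or false ⇒ false or false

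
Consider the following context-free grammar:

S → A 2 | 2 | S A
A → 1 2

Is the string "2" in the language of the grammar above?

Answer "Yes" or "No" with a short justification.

Yes - a valid derivation exists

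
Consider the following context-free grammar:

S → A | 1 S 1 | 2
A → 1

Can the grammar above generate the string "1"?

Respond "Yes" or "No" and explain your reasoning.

Yes - a valid derivation exists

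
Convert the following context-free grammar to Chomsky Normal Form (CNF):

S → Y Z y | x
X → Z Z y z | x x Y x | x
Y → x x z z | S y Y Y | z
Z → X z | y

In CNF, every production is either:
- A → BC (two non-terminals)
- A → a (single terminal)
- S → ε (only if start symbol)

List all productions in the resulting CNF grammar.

TY → y; S → x; TZ → z; TX → x; X → x; Y → z; Z → y; S → Y X0; X0 → Z TY; X → Z X1; X1 → Z X2; X2 → TY TZ; X → TX X3; X3 → TX X4; X4 → Y TX; Y → TX X5; X5 → TX X6; X6 → TZ TZ; Y → S X7; X7 → TY X8; X8 → Y Y; Z → X TZ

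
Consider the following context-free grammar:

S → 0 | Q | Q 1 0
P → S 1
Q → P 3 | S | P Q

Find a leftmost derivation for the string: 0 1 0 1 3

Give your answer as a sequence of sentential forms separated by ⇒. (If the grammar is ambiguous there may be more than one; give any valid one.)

S ⇒ Q ⇒ P Q ⇒ S 1 Q ⇒ 0 1 Q ⇒ 0 1 P 3 ⇒ 0 1 S 1 3 ⇒ 0 1 0 1 3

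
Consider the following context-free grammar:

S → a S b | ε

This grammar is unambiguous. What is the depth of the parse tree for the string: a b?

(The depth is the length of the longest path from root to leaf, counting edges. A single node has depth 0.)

2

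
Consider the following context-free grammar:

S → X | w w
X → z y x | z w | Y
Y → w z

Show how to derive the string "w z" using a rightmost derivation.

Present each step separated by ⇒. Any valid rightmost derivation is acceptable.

S ⇒ X ⇒ Y ⇒ w z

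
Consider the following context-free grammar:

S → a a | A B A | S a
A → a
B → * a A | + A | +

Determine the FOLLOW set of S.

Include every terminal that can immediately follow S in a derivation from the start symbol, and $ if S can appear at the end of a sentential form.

We compute FOLLOW(S) using the standard algorithm.
FOLLOW(S) starts with {$}.
FIRST(A) = {a}
FIRST(B) = {*, +}
FIRST(S) = {a}
FOLLOW(A) = {$, *, +, a}
FOLLOW(B) = {a}
FOLLOW(S) = {$, a}
Therefore, FOLLOW(S) = {$, a}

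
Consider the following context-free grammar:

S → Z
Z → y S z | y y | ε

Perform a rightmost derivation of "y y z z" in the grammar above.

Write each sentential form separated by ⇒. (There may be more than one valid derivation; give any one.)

S ⇒ Z ⇒ y S z ⇒ y Z z ⇒ y y S z z ⇒ y y Z z z ⇒ y y z z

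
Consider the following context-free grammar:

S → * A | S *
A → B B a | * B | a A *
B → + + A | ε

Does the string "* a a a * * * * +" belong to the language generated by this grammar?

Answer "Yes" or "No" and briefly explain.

No - no valid derivation exists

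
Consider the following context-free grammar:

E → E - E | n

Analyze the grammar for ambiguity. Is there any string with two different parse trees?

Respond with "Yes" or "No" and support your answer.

Yes - the string 'n - n - n - n - n' has two distinct parse trees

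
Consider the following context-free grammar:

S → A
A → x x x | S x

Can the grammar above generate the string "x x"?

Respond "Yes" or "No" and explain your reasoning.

No - no valid derivation exists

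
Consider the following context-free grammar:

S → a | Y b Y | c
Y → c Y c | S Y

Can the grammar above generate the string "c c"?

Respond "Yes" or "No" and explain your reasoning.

No - no valid derivation exists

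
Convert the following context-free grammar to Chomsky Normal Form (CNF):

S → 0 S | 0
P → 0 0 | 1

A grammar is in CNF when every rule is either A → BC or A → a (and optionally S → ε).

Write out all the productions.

T0 → 0; S → 0; P → 1; S → T0 S; P → T0 T0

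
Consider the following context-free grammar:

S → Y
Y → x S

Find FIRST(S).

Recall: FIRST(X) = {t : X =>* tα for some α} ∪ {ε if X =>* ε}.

We compute FIRST(S) using the standard algorithm.
FIRST(S) = {x}
FIRST(Y) = {x}
Therefore, FIRST(S) = {x}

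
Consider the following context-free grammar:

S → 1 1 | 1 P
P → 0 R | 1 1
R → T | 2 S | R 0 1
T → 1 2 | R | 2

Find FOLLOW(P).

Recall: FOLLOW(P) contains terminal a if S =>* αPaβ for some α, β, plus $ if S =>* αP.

We compute FOLLOW(P) using the standard algorithm.
FOLLOW(S) starts with {$}.
FIRST(P) = {0, 1}
FIRST(R) = {1, 2}
FIRST(S) = {1}
FIRST(T) = {1, 2}
FOLLOW(P) = {$, 0}
FOLLOW(R) = {$, 0}
FOLLOW(S) = {$, 0}
FOLLOW(T) = {$, 0}
Therefore, FOLLOW(P) = {$, 0}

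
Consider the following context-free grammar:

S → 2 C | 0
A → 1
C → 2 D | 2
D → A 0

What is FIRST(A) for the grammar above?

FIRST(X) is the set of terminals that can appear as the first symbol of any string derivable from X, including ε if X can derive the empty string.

We compute FIRST(A) using the standard algorithm.
FIRST(A) = {1}
FIRST(C) = {2}
FIRST(D) = {1}
FIRST(S) = {0, 2}
Therefore, FIRST(A) = {1}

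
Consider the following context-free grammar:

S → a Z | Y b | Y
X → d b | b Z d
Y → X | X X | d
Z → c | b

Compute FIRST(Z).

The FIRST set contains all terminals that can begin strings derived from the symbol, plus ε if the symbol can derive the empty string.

We compute FIRST(Z) using the standard algorithm.
FIRST(S) = {a, b, d}
FIRST(X) = {b, d}
FIRST(Y) = {b, d}
FIRST(Z) = {b, c}
Therefore, FIRST(Z) = {b, c}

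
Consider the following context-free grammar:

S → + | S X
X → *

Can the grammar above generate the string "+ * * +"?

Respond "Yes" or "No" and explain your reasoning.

No - no valid derivation exists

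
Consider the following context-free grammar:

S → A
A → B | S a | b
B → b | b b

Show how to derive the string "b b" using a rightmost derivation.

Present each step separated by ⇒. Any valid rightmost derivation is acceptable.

S ⇒ A ⇒ B ⇒ b b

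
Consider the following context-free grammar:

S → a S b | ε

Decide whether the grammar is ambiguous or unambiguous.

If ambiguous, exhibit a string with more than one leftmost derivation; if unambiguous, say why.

Unambiguous - every string in the language has a unique leftmost derivation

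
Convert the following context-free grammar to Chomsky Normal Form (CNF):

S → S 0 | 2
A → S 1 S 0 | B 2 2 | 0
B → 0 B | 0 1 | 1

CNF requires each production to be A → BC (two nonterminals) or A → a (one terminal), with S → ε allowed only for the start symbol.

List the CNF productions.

T0 → 0; S → 2; T1 → 1; T2 → 2; A → 0; B → 1; S → S T0; A → S X0; X0 → T1 X1; X1 → S T0; A → B X2; X2 → T2 T2; B → T0 B; B → T0 T1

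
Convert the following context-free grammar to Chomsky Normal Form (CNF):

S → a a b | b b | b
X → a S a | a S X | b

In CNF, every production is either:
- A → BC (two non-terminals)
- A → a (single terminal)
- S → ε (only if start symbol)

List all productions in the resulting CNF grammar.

TA → a; TB → b; S → b; X → b; S → TA X0; X0 → TA TB; S → TB TB; X → TA X1; X1 → S TA; X → TA X2; X2 → S X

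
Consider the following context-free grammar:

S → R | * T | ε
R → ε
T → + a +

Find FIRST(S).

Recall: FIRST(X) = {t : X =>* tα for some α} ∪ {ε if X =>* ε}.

We compute FIRST(S) using the standard algorithm.
FIRST(R) = {ε}
FIRST(S) = {*, ε}
FIRST(T) = {+}
Therefore, FIRST(S) = {*, ε}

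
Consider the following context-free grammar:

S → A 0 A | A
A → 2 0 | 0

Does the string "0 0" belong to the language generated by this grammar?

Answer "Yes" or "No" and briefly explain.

No - no valid derivation exists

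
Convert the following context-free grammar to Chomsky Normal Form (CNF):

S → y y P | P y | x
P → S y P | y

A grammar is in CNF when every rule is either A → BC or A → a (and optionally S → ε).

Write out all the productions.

TY → y; S → x; P → y; S → TY X0; X0 → TY P; S → P TY; P → S X1; X1 → TY P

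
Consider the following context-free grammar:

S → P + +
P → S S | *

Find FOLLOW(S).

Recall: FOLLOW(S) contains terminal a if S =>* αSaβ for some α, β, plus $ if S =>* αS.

We compute FOLLOW(S) using the standard algorithm.
FOLLOW(S) starts with {$}.
FIRST(P) = {*}
FIRST(S) = {*}
FOLLOW(P) = {+}
FOLLOW(S) = {$, *, +}
Therefore, FOLLOW(S) = {$, *, +}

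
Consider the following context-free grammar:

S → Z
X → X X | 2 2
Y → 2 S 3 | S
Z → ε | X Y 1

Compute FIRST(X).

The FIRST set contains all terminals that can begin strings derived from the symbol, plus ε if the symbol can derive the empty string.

We compute FIRST(X) using the standard algorithm.
FIRST(S) = {2, ε}
FIRST(X) = {2}
FIRST(Y) = {2, ε}
FIRST(Z) = {2, ε}
Therefore, FIRST(X) = {2}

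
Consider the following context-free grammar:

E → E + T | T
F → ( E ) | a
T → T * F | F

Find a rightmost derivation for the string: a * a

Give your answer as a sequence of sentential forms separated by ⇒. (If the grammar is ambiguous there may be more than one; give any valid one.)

E ⇒ T ⇒ T * F ⇒ T * a ⇒ F * a ⇒ a * a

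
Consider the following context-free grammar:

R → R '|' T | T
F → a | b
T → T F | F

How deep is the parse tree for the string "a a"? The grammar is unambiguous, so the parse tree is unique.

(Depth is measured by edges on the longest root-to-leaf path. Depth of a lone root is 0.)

4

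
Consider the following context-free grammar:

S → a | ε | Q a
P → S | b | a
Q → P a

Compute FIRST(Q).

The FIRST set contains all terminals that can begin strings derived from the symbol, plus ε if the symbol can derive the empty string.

We compute FIRST(Q) using the standard algorithm.
FIRST(P) = {a, b, ε}
FIRST(Q) = {a, b}
FIRST(S) = {a, b, ε}
Therefore, FIRST(Q) = {a, b}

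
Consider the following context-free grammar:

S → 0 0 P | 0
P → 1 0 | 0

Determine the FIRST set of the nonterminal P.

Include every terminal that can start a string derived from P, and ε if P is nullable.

We compute FIRST(P) using the standard algorithm.
FIRST(P) = {0, 1}
FIRST(S) = {0}
Therefore, FIRST(P) = {0, 1}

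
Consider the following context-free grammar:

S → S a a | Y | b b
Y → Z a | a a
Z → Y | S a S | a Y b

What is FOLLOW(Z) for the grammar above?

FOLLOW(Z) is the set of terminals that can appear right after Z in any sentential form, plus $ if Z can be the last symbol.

We compute FOLLOW(Z) using the standard algorithm.
FOLLOW(S) starts with {$}.
FIRST(S) = {a, b}
FIRST(Y) = {a, b}
FIRST(Z) = {a, b}
FOLLOW(S) = {$, a}
FOLLOW(Y) = {$, a, b}
FOLLOW(Z) = {a}
Therefore, FOLLOW(Z) = {a}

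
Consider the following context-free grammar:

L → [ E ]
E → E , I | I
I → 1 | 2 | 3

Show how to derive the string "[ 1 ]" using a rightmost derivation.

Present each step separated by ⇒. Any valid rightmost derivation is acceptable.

L ⇒ [ E ] ⇒ [ I ] ⇒ [ 1 ]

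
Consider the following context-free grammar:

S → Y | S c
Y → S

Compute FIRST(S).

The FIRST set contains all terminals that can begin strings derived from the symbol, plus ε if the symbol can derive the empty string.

We compute FIRST(S) using the standard algorithm.
FIRST(S) = {}
FIRST(Y) = {}
Therefore, FIRST(S) = {}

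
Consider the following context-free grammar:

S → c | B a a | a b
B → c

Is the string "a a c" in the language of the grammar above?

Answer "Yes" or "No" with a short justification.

No - no valid derivation exists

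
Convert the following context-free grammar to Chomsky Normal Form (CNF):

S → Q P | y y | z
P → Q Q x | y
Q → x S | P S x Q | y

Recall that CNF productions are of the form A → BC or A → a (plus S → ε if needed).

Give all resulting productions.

TY → y; S → z; TX → x; P → y; Q → y; S → Q P; S → TY TY; P → Q X0; X0 → Q TX; Q → TX S; Q → P X1; X1 → S X2; X2 → TX Q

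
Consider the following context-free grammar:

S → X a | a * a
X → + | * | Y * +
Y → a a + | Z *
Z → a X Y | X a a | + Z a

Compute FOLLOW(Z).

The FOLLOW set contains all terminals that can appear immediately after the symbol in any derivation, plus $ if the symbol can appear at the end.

We compute FOLLOW(Z) using the standard algorithm.
FOLLOW(S) starts with {$}.
FIRST(S) = {*, +, a}
FIRST(X) = {*, +, a}
FIRST(Y) = {*, +, a}
FIRST(Z) = {*, +, a}
FOLLOW(S) = {$}
FOLLOW(X) = {*, +, a}
FOLLOW(Y) = {*, a}
FOLLOW(Z) = {*, a}
Therefore, FOLLOW(Z) = {*, a}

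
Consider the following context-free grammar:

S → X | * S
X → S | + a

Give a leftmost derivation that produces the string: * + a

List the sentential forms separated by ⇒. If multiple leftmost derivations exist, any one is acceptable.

S ⇒ * S ⇒ * X ⇒ * S ⇒ * X ⇒ * + a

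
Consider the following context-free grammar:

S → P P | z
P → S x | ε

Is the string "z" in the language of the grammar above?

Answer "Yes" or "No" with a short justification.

Yes - a valid derivation exists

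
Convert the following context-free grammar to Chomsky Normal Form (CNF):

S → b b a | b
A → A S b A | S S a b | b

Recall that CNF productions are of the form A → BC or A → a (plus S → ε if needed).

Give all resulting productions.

TB → b; TA → a; S → b; A → b; S → TB X0; X0 → TB TA; A → A X1; X1 → S X2; X2 → TB A; A → S X3; X3 → S X4; X4 → TA TB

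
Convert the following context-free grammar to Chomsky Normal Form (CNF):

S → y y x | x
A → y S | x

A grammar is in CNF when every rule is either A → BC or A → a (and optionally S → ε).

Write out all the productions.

TY → y; TX → x; S → x; A → x; S → TY X0; X0 → TY TX; A → TY S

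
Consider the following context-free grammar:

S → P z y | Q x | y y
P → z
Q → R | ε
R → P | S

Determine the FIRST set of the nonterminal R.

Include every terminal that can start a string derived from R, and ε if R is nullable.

We compute FIRST(R) using the standard algorithm.
FIRST(P) = {z}
FIRST(Q) = {x, y, z, ε}
FIRST(R) = {x, y, z}
FIRST(S) = {x, y, z}
Therefore, FIRST(R) = {x, y, z}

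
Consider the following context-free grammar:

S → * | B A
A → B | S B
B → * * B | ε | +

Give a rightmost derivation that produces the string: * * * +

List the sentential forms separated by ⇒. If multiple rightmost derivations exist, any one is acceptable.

S ⇒ B A ⇒ B S B ⇒ B S * * B ⇒ B S * * + ⇒ B * * * + ⇒ * * * +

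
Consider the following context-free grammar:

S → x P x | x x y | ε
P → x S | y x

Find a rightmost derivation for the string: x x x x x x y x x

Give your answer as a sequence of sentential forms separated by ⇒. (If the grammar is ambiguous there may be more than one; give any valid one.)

S ⇒ x P x ⇒ x x S x ⇒ x x x P x x ⇒ x x x x S x x ⇒ x x x x x x y x x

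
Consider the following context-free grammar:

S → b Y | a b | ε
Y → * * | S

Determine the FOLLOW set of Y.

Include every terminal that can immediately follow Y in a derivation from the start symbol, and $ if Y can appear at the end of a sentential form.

We compute FOLLOW(Y) using the standard algorithm.
FOLLOW(S) starts with {$}.
FIRST(S) = {a, b, ε}
FIRST(Y) = {*, a, b, ε}
FOLLOW(S) = {$}
FOLLOW(Y) = {$}
Therefore, FOLLOW(Y) = {$}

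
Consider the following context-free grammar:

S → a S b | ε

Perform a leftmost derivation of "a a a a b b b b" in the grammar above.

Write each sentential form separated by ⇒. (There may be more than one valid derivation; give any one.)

S ⇒ a S b ⇒ a a S b b ⇒ a a a S b b b ⇒ a a a a S b b b b ⇒ a a a a b b b b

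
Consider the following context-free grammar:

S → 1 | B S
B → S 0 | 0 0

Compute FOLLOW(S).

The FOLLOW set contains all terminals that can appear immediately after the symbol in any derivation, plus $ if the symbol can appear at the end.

We compute FOLLOW(S) using the standard algorithm.
FOLLOW(S) starts with {$}.
FIRST(B) = {0, 1}
FIRST(S) = {0, 1}
FOLLOW(B) = {0, 1}
FOLLOW(S) = {$, 0}
Therefore, FOLLOW(S) = {$, 0}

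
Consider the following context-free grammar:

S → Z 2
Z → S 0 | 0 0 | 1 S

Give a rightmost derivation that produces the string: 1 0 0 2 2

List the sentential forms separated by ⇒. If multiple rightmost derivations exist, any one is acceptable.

S ⇒ Z 2 ⇒ 1 S 2 ⇒ 1 Z 2 2 ⇒ 1 0 0 2 2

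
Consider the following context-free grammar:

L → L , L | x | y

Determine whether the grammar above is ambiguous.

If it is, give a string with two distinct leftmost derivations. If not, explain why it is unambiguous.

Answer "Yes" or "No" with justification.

Yes - the string 'x , y , x , x , y , x' has two distinct leftmost derivations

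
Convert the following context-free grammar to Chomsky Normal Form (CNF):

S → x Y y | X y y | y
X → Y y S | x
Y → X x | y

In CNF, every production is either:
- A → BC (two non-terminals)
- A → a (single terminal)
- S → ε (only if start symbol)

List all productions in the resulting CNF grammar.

TX → x; TY → y; S → y; X → x; Y → y; S → TX X0; X0 → Y TY; S → X X1; X1 → TY TY; X → Y X2; X2 → TY S; Y → X TX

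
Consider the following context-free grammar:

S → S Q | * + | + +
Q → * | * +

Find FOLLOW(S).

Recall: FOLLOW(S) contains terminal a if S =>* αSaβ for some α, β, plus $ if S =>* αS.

We compute FOLLOW(S) using the standard algorithm.
FOLLOW(S) starts with {$}.
FIRST(Q) = {*}
FIRST(S) = {*, +}
FOLLOW(Q) = {$, *}
FOLLOW(S) = {$, *}
Therefore, FOLLOW(S) = {$, *}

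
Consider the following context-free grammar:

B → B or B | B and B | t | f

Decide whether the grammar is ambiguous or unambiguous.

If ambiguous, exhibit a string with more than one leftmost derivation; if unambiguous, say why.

Ambiguous - the string 't and f or f or t and f' has two distinct leftmost derivations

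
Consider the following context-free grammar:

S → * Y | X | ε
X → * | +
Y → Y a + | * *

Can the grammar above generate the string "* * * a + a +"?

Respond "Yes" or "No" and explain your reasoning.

Yes - a valid derivation exists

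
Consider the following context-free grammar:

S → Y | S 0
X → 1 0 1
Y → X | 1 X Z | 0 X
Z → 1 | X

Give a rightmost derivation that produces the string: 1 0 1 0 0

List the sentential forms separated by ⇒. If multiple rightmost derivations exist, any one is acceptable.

S ⇒ S 0 ⇒ S 0 0 ⇒ Y 0 0 ⇒ X 0 0 ⇒ 1 0 1 0 0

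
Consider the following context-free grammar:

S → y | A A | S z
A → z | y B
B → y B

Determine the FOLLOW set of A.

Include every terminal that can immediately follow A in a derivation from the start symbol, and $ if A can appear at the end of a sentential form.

We compute FOLLOW(A) using the standard algorithm.
FOLLOW(S) starts with {$}.
FIRST(A) = {y, z}
FIRST(B) = {y}
FIRST(S) = {y, z}
FOLLOW(A) = {$, y, z}
FOLLOW(B) = {$, y, z}
FOLLOW(S) = {$, z}
Therefore, FOLLOW(A) = {$, y, z}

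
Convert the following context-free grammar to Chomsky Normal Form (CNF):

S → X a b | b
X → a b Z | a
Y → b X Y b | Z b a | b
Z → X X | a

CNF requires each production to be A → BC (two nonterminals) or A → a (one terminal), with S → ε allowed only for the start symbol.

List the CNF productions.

TA → a; TB → b; S → b; X → a; Y → b; Z → a; S → X X0; X0 → TA TB; X → TA X1; X1 → TB Z; Y → TB X2; X2 → X X3; X3 → Y TB; Y → Z X4; X4 → TB TA; Z → X X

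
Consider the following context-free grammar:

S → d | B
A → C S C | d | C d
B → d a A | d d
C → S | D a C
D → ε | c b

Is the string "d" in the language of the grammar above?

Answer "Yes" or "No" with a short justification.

Yes - a valid derivation exists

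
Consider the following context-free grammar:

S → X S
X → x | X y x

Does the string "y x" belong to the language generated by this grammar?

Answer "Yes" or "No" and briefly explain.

No - no valid derivation exists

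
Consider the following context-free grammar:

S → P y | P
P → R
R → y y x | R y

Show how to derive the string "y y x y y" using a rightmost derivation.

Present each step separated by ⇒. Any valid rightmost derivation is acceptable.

S ⇒ P y ⇒ R y ⇒ R y y ⇒ y y x y y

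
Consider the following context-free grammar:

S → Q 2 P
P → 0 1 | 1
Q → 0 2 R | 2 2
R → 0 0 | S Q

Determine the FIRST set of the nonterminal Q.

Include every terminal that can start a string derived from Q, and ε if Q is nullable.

We compute FIRST(Q) using the standard algorithm.
FIRST(P) = {0, 1}
FIRST(Q) = {0, 2}
FIRST(R) = {0, 2}
FIRST(S) = {0, 2}
Therefore, FIRST(Q) = {0, 2}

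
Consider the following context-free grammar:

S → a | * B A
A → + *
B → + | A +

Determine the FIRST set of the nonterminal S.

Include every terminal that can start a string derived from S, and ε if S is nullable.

We compute FIRST(S) using the standard algorithm.
FIRST(A) = {+}
FIRST(B) = {+}
FIRST(S) = {*, a}
Therefore, FIRST(S) = {*, a}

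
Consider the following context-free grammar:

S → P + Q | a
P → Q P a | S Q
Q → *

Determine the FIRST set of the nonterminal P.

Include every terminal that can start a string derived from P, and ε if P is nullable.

We compute FIRST(P) using the standard algorithm.
FIRST(P) = {*, a}
FIRST(Q) = {*}
FIRST(S) = {*, a}
Therefore, FIRST(P) = {*, a}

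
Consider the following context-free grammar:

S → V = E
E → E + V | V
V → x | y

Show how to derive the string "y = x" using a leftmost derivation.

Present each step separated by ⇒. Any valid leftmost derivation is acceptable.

S ⇒ V = E ⇒ y = E ⇒ y = V ⇒ y = x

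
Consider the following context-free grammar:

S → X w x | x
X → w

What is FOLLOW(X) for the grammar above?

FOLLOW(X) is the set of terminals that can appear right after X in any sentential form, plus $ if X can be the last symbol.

We compute FOLLOW(X) using the standard algorithm.
FOLLOW(S) starts with {$}.
FIRST(S) = {w, x}
FIRST(X) = {w}
FOLLOW(S) = {$}
FOLLOW(X) = {w}
Therefore, FOLLOW(X) = {w}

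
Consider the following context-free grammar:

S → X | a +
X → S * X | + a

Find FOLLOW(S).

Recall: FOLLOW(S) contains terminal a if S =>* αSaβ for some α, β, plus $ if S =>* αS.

We compute FOLLOW(S) using the standard algorithm.
FOLLOW(S) starts with {$}.
FIRST(S) = {+, a}
FIRST(X) = {+, a}
FOLLOW(S) = {$, *}
FOLLOW(X) = {$, *}
Therefore, FOLLOW(S) = {$, *}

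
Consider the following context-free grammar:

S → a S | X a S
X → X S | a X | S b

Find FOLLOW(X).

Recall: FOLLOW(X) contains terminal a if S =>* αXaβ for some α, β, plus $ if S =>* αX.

We compute FOLLOW(X) using the standard algorithm.
FOLLOW(S) starts with {$}.
FIRST(S) = {a}
FIRST(X) = {a}
FOLLOW(S) = {$, a, b}
FOLLOW(X) = {a}
Therefore, FOLLOW(X) = {a}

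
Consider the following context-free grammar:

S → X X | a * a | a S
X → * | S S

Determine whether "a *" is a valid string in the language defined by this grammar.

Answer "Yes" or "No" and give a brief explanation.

No - no valid derivation exists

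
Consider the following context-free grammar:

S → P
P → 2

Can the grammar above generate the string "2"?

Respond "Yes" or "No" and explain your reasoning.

Yes - a valid derivation exists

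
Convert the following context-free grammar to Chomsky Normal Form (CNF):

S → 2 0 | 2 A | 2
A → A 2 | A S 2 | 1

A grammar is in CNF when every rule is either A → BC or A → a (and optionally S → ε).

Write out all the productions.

T2 → 2; T0 → 0; S → 2; A → 1; S → T2 T0; S → T2 A; A → A T2; A → A X0; X0 → S T2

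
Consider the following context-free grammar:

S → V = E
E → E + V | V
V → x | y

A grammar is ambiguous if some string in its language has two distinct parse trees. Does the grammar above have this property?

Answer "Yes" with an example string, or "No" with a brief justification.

No - the grammar is unambiguous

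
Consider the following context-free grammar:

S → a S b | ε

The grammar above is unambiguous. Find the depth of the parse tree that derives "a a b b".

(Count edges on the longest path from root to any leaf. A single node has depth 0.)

3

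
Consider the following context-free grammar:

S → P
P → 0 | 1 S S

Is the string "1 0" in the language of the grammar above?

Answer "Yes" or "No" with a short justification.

No - no valid derivation exists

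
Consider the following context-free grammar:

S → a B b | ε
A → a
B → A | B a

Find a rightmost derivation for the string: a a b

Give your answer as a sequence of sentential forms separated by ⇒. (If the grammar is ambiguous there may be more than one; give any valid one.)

S ⇒ a B b ⇒ a A b ⇒ a a b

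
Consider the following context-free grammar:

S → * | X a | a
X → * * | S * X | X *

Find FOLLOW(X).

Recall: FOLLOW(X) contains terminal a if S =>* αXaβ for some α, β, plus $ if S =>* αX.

We compute FOLLOW(X) using the standard algorithm.
FOLLOW(S) starts with {$}.
FIRST(S) = {*, a}
FIRST(X) = {*, a}
FOLLOW(S) = {$, *}
FOLLOW(X) = {*, a}
Therefore, FOLLOW(X) = {*, a}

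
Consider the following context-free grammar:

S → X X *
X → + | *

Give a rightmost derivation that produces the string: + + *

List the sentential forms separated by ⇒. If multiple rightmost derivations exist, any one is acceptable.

S ⇒ X X * ⇒ X + * ⇒ + + *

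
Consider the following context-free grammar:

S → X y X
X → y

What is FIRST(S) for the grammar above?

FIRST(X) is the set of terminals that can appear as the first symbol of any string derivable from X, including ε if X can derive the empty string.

We compute FIRST(S) using the standard algorithm.
FIRST(S) = {y}
FIRST(X) = {y}
Therefore, FIRST(S) = {y}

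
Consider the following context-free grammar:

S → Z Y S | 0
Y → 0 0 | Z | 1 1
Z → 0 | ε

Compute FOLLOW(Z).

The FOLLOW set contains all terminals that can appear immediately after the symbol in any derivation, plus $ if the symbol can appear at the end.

We compute FOLLOW(Z) using the standard algorithm.
FOLLOW(S) starts with {$}.
FIRST(S) = {0, 1}
FIRST(Y) = {0, 1, ε}
FIRST(Z) = {0, ε}
FOLLOW(S) = {$}
FOLLOW(Y) = {0, 1}
FOLLOW(Z) = {0, 1}
Therefore, FOLLOW(Z) = {0, 1}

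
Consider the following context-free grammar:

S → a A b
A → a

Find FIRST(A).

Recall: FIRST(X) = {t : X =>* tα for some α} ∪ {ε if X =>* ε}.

We compute FIRST(A) using the standard algorithm.
FIRST(A) = {a}
FIRST(S) = {a}
Therefore, FIRST(A) = {a}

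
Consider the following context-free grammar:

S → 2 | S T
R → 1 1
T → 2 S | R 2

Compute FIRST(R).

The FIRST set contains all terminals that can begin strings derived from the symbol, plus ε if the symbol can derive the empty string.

We compute FIRST(R) using the standard algorithm.
FIRST(R) = {1}
FIRST(S) = {2}
FIRST(T) = {1, 2}
Therefore, FIRST(R) = {1}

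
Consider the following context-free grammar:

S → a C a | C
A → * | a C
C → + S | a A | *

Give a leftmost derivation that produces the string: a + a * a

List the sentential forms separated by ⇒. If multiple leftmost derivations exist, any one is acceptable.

S ⇒ a C a ⇒ a + S a ⇒ a + C a ⇒ a + a A a ⇒ a + a * a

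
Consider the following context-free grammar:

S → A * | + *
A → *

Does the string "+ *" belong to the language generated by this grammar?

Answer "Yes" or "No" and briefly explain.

Yes - a valid derivation exists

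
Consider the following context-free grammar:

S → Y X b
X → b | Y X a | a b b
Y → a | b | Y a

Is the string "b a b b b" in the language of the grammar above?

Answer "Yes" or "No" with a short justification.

Yes - a valid derivation exists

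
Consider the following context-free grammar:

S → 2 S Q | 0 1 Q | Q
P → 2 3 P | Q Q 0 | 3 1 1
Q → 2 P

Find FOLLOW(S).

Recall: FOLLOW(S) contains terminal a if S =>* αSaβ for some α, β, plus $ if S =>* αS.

We compute FOLLOW(S) using the standard algorithm.
FOLLOW(S) starts with {$}.
FIRST(P) = {2, 3}
FIRST(Q) = {2}
FIRST(S) = {0, 2}
FOLLOW(P) = {$, 0, 2}
FOLLOW(Q) = {$, 0, 2}
FOLLOW(S) = {$, 2}
Therefore, FOLLOW(S) = {$, 2}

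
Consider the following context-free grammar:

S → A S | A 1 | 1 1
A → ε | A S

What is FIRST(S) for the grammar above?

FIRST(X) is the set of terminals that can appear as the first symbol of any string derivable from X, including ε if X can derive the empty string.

We compute FIRST(S) using the standard algorithm.
FIRST(A) = {1, ε}
FIRST(S) = {1}
Therefore, FIRST(S) = {1}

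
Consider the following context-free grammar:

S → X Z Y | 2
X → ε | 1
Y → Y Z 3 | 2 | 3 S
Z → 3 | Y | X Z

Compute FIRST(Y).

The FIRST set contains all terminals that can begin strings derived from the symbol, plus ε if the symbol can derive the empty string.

We compute FIRST(Y) using the standard algorithm.
FIRST(S) = {1, 2, 3}
FIRST(X) = {1, ε}
FIRST(Y) = {2, 3}
FIRST(Z) = {1, 2, 3}
Therefore, FIRST(Y) = {2, 3}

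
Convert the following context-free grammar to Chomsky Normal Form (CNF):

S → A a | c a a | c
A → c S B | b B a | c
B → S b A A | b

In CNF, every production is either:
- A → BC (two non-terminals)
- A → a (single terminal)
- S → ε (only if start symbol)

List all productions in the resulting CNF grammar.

TA → a; TC → c; S → c; TB → b; A → c; B → b; S → A TA; S → TC X0; X0 → TA TA; A → TC X1; X1 → S B; A → TB X2; X2 → B TA; B → S X3; X3 → TB X4; X4 → A A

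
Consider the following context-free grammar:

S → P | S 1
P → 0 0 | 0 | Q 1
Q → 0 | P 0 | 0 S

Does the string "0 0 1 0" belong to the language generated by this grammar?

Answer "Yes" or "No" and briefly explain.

No - no valid derivation exists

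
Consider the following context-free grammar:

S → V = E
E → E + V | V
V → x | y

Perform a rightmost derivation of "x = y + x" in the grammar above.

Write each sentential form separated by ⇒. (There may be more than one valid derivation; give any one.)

S ⇒ V = E ⇒ V = E + V ⇒ V = E + x ⇒ V = V + x ⇒ V = y + x ⇒ x = y + x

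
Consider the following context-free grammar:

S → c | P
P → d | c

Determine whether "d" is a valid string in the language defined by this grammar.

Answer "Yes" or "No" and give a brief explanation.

Yes - a valid derivation exists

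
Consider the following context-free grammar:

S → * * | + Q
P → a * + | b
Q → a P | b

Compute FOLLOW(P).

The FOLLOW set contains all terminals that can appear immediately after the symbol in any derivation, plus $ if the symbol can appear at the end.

We compute FOLLOW(P) using the standard algorithm.
FOLLOW(S) starts with {$}.
FIRST(P) = {a, b}
FIRST(Q) = {a, b}
FIRST(S) = {*, +}
FOLLOW(P) = {$}
FOLLOW(Q) = {$}
FOLLOW(S) = {$}
Therefore, FOLLOW(P) = {$}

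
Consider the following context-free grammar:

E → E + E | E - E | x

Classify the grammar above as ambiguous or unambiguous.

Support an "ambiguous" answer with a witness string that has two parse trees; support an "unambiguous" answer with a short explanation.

Ambiguous - the string 'x - x + x + x' has two distinct parse trees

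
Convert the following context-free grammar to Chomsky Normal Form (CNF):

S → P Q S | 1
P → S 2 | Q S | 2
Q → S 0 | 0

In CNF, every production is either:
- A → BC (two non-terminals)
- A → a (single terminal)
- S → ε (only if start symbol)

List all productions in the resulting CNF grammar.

S → 1; T2 → 2; P → 2; T0 → 0; Q → 0; S → P X0; X0 → Q S; P → S T2; P → Q S; Q → S T0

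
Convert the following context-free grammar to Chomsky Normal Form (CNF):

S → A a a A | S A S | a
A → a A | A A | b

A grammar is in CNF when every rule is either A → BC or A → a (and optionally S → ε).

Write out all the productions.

TA → a; S → a; A → b; S → A X0; X0 → TA X1; X1 → TA A; S → S X2; X2 → A S; A → TA A; A → A A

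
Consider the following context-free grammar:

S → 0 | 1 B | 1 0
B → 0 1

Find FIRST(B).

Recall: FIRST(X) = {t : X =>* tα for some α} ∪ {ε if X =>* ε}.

We compute FIRST(B) using the standard algorithm.
FIRST(B) = {0}
FIRST(S) = {0, 1}
Therefore, FIRST(B) = {0}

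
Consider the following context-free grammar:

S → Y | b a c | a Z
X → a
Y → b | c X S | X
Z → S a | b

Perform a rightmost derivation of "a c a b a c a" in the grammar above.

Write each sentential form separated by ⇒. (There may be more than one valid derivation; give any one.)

S ⇒ a Z ⇒ a S a ⇒ a Y a ⇒ a c X S a ⇒ a c X b a c a ⇒ a c a b a c a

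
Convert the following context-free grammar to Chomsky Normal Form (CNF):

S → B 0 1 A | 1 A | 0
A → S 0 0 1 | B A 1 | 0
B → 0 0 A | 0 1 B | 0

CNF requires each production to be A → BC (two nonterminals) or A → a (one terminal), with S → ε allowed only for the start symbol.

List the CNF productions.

T0 → 0; T1 → 1; S → 0; A → 0; B → 0; S → B X0; X0 → T0 X1; X1 → T1 A; S → T1 A; A → S X2; X2 → T0 X3; X3 → T0 T1; A → B X4; X4 → A T1; B → T0 X5; X5 → T0 A; B → T0 X6; X6 → T1 B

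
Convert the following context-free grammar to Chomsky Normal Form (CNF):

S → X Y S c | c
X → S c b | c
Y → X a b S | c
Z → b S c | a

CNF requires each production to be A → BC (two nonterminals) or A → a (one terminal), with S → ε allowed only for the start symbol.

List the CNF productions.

TC → c; S → c; TB → b; X → c; TA → a; Y → c; Z → a; S → X X0; X0 → Y X1; X1 → S TC; X → S X2; X2 → TC TB; Y → X X3; X3 → TA X4; X4 → TB S; Z → TB X5; X5 → S TC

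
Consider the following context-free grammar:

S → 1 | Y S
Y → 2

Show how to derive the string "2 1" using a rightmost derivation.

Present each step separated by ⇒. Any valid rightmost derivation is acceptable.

S ⇒ Y S ⇒ Y 1 ⇒ 2 1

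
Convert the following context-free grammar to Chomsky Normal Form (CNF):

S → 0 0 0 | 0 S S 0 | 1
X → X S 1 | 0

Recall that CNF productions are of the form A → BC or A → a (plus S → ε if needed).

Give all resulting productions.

T0 → 0; S → 1; T1 → 1; X → 0; S → T0 X0; X0 → T0 T0; S → T0 X1; X1 → S X2; X2 → S T0; X → X X3; X3 → S T1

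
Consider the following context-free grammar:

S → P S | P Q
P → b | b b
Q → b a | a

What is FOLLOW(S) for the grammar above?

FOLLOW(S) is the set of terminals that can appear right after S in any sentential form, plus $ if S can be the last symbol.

We compute FOLLOW(S) using the standard algorithm.
FOLLOW(S) starts with {$}.
FIRST(P) = {b}
FIRST(Q) = {a, b}
FIRST(S) = {b}
FOLLOW(P) = {a, b}
FOLLOW(Q) = {$}
FOLLOW(S) = {$}
Therefore, FOLLOW(S) = {$}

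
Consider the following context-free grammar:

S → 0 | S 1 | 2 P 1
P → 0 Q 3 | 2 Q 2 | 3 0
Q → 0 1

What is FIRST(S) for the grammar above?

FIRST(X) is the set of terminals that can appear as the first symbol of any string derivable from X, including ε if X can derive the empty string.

We compute FIRST(S) using the standard algorithm.
FIRST(P) = {0, 2, 3}
FIRST(Q) = {0}
FIRST(S) = {0, 2}
Therefore, FIRST(S) = {0, 2}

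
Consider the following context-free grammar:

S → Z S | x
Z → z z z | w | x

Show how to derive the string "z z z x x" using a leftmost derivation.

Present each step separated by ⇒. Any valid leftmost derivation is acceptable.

S ⇒ Z S ⇒ z z z S ⇒ z z z Z S ⇒ z z z x S ⇒ z z z x x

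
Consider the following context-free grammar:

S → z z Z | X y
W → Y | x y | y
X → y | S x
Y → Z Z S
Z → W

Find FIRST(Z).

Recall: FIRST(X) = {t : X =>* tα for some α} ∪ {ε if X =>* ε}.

We compute FIRST(Z) using the standard algorithm.
FIRST(S) = {y, z}
FIRST(W) = {x, y}
FIRST(X) = {y, z}
FIRST(Y) = {x, y}
FIRST(Z) = {x, y}
Therefore, FIRST(Z) = {x, y}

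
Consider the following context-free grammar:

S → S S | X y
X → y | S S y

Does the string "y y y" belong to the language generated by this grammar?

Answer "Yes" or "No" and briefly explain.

No - no valid derivation exists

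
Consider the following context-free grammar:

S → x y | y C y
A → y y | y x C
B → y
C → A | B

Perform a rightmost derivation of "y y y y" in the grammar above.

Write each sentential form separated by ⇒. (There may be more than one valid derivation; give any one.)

S ⇒ y C y ⇒ y A y ⇒ y y y y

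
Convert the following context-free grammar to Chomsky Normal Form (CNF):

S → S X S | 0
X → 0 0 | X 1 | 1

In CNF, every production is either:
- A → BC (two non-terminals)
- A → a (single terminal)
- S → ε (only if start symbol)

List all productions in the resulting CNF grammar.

S → 0; T0 → 0; T1 → 1; X → 1; S → S X0; X0 → X S; X → T0 T0; X → X T1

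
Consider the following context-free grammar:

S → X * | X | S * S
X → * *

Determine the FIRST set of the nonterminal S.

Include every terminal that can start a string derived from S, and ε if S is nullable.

We compute FIRST(S) using the standard algorithm.
FIRST(S) = {*}
FIRST(X) = {*}
Therefore, FIRST(S) = {*}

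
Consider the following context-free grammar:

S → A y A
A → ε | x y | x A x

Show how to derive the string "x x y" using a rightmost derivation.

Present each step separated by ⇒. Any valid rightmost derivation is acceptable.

S ⇒ A y A ⇒ A y ⇒ x A x y ⇒ x x y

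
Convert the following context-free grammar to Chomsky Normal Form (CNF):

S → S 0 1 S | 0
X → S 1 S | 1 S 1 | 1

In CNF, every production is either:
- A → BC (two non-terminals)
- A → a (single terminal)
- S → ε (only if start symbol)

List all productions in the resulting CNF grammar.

T0 → 0; T1 → 1; S → 0; X → 1; S → S X0; X0 → T0 X1; X1 → T1 S; X → S X2; X2 → T1 S; X → T1 X3; X3 → S T1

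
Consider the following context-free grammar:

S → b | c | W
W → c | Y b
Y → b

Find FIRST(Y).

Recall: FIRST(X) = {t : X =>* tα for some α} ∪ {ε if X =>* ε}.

We compute FIRST(Y) using the standard algorithm.
FIRST(S) = {b, c}
FIRST(W) = {b, c}
FIRST(Y) = {b}
Therefore, FIRST(Y) = {b}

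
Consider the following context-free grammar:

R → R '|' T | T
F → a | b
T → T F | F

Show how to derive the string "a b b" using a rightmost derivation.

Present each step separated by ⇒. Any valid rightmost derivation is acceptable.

R ⇒ T ⇒ T F ⇒ T b ⇒ T F b ⇒ T b b ⇒ F b b ⇒ a b b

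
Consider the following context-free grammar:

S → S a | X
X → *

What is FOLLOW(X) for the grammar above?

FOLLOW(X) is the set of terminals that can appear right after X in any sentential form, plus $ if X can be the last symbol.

We compute FOLLOW(X) using the standard algorithm.
FOLLOW(S) starts with {$}.
FIRST(S) = {*}
FIRST(X) = {*}
FOLLOW(S) = {$, a}
FOLLOW(X) = {$, a}
Therefore, FOLLOW(X) = {$, a}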